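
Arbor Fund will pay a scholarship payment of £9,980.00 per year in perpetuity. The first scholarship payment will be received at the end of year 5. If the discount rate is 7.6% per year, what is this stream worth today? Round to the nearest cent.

Value at end of year 4: C / r = £9,980.00 / 0.076 = £131,315.7895
Discount to today: PV = £131,315.7895 / (1 + 0.076)^4 = £131,315.7895 / 1.340445 = £97,964.31

£97964.31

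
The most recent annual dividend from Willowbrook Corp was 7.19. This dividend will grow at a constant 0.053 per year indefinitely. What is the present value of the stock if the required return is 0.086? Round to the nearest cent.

229.43

D₁ = D₀ × (1 + g) = 7.19 × 1.053 = 7.5711
Growing perpetuity: P = D₁ / (r − g) = 7.5711 / (0.086 − 0.053) = 229.43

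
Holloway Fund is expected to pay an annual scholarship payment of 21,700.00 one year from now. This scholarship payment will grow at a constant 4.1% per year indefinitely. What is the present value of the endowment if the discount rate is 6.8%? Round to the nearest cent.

Growing perpetuity: P = D₁ / (r − g) = 21,700.0000 / (0.068 − 0.041) = 803,703.70

803703.70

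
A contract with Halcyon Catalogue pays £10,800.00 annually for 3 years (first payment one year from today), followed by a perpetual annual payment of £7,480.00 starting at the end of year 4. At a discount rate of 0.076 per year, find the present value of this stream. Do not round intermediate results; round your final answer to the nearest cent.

£107039.15

PV of 3-year annuity: £10,800.00 × [1 − (1+0.076)^−3] / 0.076 = 28034.76210
Perpetuity value at year 3: £7,480.00 / 0.076 = 98421.05263
PV of perpetuity: 98421.05263 / (1+0.076)^3 = 79004.38407
Total PV = 28034.76210 + 79004.38407 = 107039.14616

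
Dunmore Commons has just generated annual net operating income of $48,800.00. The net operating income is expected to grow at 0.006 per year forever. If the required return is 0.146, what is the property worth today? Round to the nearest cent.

$350662.86

D₁ = D₀ × (1 + g) = $48,800.00 × 1.006 = $49,092.8000
Growing perpetuity: P = D₁ / (r − g) = $49,092.8000 / (0.146 − 0.006) = $350,662.86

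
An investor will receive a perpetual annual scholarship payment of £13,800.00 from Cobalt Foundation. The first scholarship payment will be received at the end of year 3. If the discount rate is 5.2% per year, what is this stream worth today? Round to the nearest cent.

Value at end of year 2: C / r = £13,800.00 / 0.052 = £265,384.6154
Discount to today: PV = £265,384.6154 / (1 + 0.052)^2 = £265,384.6154 / 1.106704 = £239,797.29

£239797.29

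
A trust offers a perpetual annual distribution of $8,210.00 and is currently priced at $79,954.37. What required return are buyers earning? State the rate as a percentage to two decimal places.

10.27%

P = C/r ⇒ r = C/P = $8,210.00/$79,954.37 = 0.102684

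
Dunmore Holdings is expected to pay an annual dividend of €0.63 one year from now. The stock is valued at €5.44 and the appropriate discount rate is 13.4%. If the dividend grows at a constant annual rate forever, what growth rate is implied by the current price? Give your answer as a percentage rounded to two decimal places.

P = D₁/(r−g) ⇒ g = r − D₁/P = 0.134 − €0.63/€5.44 = 0.018191

1.82%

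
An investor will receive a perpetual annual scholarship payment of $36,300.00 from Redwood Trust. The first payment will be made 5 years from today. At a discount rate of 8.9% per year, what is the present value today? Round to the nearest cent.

$290004.74

Value at end of year 4: C / r = $36,300.00 / 0.089 = $407,865.1685
Discount to today: PV = $407,865.1685 / (1 + 0.089)^4 = $407,865.1685 / 1.406409 = $290,004.74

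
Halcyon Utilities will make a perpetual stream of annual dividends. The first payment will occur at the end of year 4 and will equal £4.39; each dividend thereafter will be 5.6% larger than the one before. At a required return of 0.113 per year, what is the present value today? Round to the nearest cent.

£55.86

Value at end of year 3: C₁ / (r − g) = £4.39 / (0.113 − 0.056) = £77.0175
Discount to today: PV = £77.0175 / (1 + 0.113)^3 = £77.0175 / 1.378750 = £55.86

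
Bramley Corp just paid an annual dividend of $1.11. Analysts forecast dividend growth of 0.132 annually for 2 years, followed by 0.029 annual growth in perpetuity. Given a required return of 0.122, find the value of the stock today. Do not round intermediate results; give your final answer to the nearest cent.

D_1 = 1.25652
D_2 = 1.42238
Terminal value at year 2: TV = D_2×(1+g_2)/(r−g_2) = 1.46363/0.093 = 15.73795
P_0 = D_1/(1+r)^1 + D_2/(1+r)^2 + TV/(1+r)^2
    = 1.11989 + 1.12987 + 12.50151 = 14.75128

$14.75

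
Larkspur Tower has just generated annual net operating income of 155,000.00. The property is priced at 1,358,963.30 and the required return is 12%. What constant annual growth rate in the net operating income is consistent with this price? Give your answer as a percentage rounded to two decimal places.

P = D₀(1+g)/(r−g) ⇒ P(r−g) = D₀(1+g) ⇒ g(P+D₀) = P·r − D₀
g = (P·r − D₀)/(P + D₀) = (1,358,963.30×0.12 − 155,000.00) / (1,358,963.30 + 155,000.00) = 0.005334

0.53%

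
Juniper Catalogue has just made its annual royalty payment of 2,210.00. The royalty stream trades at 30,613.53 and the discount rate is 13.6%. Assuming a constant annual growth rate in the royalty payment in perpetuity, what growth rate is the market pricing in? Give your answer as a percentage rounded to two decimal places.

P = D₀(1+g)/(r−g) ⇒ P(r−g) = D₀(1+g) ⇒ g(P+D₀) = P·r − D₀
g = (P·r − D₀)/(P + D₀) = (30,613.53×0.136 − 2,210.00) / (30,613.53 + 2,210.00) = 0.059513

5.95%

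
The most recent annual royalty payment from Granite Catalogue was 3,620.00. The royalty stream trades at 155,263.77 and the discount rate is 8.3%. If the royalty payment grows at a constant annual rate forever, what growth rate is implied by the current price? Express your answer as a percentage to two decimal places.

5.83%

P = D₀(1+g)/(r−g) ⇒ P(r−g) = D₀(1+g) ⇒ g(P+D₀) = P·r − D₀
g = (P·r − D₀)/(P + D₀) = (155,263.77×0.083 − 3,620.00) / (155,263.77 + 3,620.00) = 0.058325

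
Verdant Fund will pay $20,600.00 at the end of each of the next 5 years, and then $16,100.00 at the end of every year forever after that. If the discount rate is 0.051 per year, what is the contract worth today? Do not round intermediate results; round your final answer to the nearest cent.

PV of 5-year annuity: $20,600.00 × [1 − (1+0.051)^−5] / 0.051 = 88941.21653
Perpetuity value at year 5: $16,100.00 / 0.051 = 315686.27451
PV of perpetuity: 315686.27451 / (1+0.051)^5 = 246173.96450
Total PV = 88941.21653 + 246173.96450 = 335115.18103

$335115.18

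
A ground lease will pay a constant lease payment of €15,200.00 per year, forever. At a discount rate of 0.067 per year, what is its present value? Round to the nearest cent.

Level perpetuity: PV = C / r = €15,200.00 / 0.067 = €226,865.67

€226865.67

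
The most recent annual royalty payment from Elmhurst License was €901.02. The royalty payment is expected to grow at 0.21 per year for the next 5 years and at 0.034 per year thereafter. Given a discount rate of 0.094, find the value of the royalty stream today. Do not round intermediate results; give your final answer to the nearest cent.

D_1 = 1090.23420
D_2 = 1319.18338
D_3 = 1596.21189
D_4 = 1931.41639
D_5 = 2337.01383
Terminal value at year 5: TV = D_5×(1+g_2)/(r−g_2) = 2416.47230/0.06 = 40274.53836
P_0 = D_1/(1+r)^1 + D_2/(1+r)^2 + D_3/(1+r)^3 + D_4/(1+r)^4 + D_5/(1+r)^5 + TV/(1+r)^5
    = 996.55777 + 1102.22569 + 1219.09788 + 1348.36237 + 1491.33315 + 25700.64135 = 31858.21821

€31858.22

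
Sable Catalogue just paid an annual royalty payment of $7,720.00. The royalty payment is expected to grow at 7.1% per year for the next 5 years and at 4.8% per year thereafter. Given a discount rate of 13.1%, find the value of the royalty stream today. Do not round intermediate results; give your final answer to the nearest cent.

$107096.74

D_1 = 8268.12000
D_2 = 8855.15652
D_3 = 9483.87263
D_4 = 10157.22759
D_5 = 10878.39075
Terminal value at year 5: TV = D_5×(1+g_2)/(r−g_2) = 11400.55350/0.083 = 137356.06632
P_0 = D_1/(1+r)^1 + D_2/(1+r)^2 + D_3/(1+r)^3 + D_4/(1+r)^4 + D_5/(1+r)^5 + TV/(1+r)^5
    = 7310.45093 + 6922.62860 + 6555.38040 + 6207.61486 + 5878.29842 + 74222.37041 = 107096.74361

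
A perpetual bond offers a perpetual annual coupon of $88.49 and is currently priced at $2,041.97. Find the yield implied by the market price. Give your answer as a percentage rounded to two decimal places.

P = C/r ⇒ r = C/P = $88.49/$2,041.97 = 0.043336

4.33%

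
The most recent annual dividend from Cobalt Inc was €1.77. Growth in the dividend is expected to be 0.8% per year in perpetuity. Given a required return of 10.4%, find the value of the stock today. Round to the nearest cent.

D₁ = D₀ × (1 + g) = €1.77 × 1.008 = €1.7842
Growing perpetuity: P = D₁ / (r − g) = €1.7842 / (0.104 − 0.008) = €18.59

€18.59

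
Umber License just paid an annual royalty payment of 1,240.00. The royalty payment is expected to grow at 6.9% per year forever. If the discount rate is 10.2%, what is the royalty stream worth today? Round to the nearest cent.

40168.48

D₁ = D₀ × (1 + g) = 1,240.00 × 1.069 = 1,325.5600
Growing perpetuity: P = D₁ / (r − g) = 1,325.5600 / (0.102 − 0.069) = 40,168.48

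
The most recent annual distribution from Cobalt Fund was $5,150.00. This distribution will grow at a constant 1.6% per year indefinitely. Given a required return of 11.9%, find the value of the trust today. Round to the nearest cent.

D₁ = D₀ × (1 + g) = $5,150.00 × 1.016 = $5,232.4000
Growing perpetuity: P = D₁ / (r − g) = $5,232.4000 / (0.119 − 0.016) = $50,800.00

$50800.00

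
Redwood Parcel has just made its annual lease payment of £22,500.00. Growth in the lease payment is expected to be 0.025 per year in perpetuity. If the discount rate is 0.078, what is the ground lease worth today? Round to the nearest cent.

£435141.51

D₁ = D₀ × (1 + g) = £22,500.00 × 1.025 = £23,062.5000
Growing perpetuity: P = D₁ / (r − g) = £23,062.5000 / (0.078 − 0.025) = £435,141.51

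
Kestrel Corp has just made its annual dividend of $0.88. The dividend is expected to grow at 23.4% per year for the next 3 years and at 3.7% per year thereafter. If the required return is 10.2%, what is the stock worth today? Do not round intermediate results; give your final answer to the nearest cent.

$23.04

D_1 = 1.08592
D_2 = 1.34003
D_3 = 1.65359
Terminal value at year 3: TV = D_3×(1+g_2)/(r−g_2) = 1.71477/0.065 = 26.38114
P_0 = D_1/(1+r)^1 + D_2/(1+r)^2 + D_3/(1+r)^3 + TV/(1+r)^3
    = 0.98541 + 1.10344 + 1.23562 + 19.71282 = 23.03729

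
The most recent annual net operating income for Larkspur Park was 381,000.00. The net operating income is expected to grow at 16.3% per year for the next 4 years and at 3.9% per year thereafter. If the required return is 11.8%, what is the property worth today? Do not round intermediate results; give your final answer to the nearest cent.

7551313.84

D_1 = 443103.00000
D_2 = 515328.78900
D_3 = 599327.38161
D_4 = 697017.74481
Terminal value at year 4: TV = D_4×(1+g_2)/(r−g_2) = 724201.43686/0.079 = 9167106.79565
P_0 = D_1/(1+r)^1 + D_2/(1+r)^2 + D_3/(1+r)^3 + D_4/(1+r)^4 + TV/(1+r)^4
    = 396335.42039 + 412288.09832 + 428882.87866 + 446145.60633 + 5867661.83521 = 7551313.83891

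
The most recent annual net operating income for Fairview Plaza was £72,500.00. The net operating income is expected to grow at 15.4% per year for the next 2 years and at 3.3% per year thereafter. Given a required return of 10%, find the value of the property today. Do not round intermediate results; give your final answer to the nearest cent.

D_1 = 83665.00000
D_2 = 96549.41000
Terminal value at year 2: TV = D_2×(1+g_2)/(r−g_2) = 99735.54053/0.067 = 1488590.15716
P_0 = D_1/(1+r)^1 + D_2/(1+r)^2 + TV/(1+r)^2
    = 76059.09091 + 79792.90083 + 1230239.79931 = 1386091.79104

£1386091.79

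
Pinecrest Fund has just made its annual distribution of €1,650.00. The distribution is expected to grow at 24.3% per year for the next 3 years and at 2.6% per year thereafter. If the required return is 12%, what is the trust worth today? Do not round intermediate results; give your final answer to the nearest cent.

€30737.59

D_1 = 2050.95000
D_2 = 2549.33085
D_3 = 3168.81825
Terminal value at year 3: TV = D_3×(1+g_2)/(r−g_2) = 3251.20752/0.094 = 34587.31405
P_0 = D_1/(1+r)^1 + D_2/(1+r)^2 + D_3/(1+r)^3 + TV/(1+r)^3
    = 1831.20536 + 2032.31095 + 2255.50224 + 24618.56697 = 30737.58551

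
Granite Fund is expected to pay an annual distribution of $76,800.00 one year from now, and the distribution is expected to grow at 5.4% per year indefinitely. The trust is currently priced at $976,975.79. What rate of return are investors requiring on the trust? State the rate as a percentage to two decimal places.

P = D₁/(r − g) ⇒ r = D₁/P + g = $76,800.0000/$976,975.79 + 0.054 = 0.078610 + 0.054 = 0.132610

13.26%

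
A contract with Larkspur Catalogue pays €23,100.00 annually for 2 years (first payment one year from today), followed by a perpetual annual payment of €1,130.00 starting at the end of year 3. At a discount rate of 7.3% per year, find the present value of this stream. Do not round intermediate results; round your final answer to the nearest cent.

PV of 2-year annuity: €23,100.00 × [1 − (1+0.073)^−2] / 0.073 = 41592.19476
Perpetuity value at year 2: €1,130.00 / 0.073 = 15479.45205
PV of perpetuity: 15479.45205 / (1+0.073)^2 = 13444.85551
Total PV = 41592.19476 + 13444.85551 = 55037.05027

€55037.05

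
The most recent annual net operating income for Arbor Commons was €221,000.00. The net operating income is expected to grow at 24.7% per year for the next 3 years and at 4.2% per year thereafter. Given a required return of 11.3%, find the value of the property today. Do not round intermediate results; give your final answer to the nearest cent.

D_1 = 275587.00000
D_2 = 343656.98900
D_3 = 428540.26528
Terminal value at year 3: TV = D_3×(1+g_2)/(r−g_2) = 446538.95642/0.071 = 6289281.07641
P_0 = D_1/(1+r)^1 + D_2/(1+r)^2 + D_3/(1+r)^3 + TV/(1+r)^3
    = 247607.36748 + 277418.13768 + 310817.98535 + 4561582.26383 = 5397425.75433

€5397425.75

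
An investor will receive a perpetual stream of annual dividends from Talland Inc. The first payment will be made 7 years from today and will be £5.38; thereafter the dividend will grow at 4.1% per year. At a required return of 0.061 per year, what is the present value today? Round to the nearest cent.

Value at end of year 6: C₁ / (r − g) = £5.38 / (0.061 − 0.041) = £269.0000
Discount to today: PV = £269.0000 / (1 + 0.061)^6 = £269.0000 / 1.426567 = £188.56

£188.56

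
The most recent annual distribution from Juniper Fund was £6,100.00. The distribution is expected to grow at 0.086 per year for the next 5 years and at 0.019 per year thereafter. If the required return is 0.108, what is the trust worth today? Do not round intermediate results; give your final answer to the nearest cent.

D_1 = 6624.60000
D_2 = 7194.31560
D_3 = 7813.02674
D_4 = 8484.94704
D_5 = 9214.65249
Terminal value at year 5: TV = D_5×(1+g_2)/(r−g_2) = 9389.73088/0.089 = 105502.59420
P_0 = D_1/(1+r)^1 + D_2/(1+r)^2 + D_3/(1+r)^3 + D_4/(1+r)^4 + D_5/(1+r)^5 + TV/(1+r)^5
    = 5978.88087 + 5860.16663 + 5743.80953 + 5629.76277 + 5517.98047 + 63177.77643 = 91908.37669

£91908.38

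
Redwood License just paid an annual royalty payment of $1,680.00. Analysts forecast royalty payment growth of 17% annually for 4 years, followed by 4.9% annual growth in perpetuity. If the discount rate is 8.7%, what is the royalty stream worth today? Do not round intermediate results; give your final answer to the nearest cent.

D_1 = 1965.60000
D_2 = 2299.75200
D_3 = 2690.70984
D_4 = 3148.13051
Terminal value at year 4: TV = D_4×(1+g_2)/(r−g_2) = 3302.38891/0.038 = 86904.97126
P_0 = D_1/(1+r)^1 + D_2/(1+r)^2 + D_3/(1+r)^3 + D_4/(1+r)^4 + TV/(1+r)^4
    = 1808.27967 + 1946.35438 + 2094.97206 + 2254.93772 + 62248.14930 = 70352.69313

$70352.69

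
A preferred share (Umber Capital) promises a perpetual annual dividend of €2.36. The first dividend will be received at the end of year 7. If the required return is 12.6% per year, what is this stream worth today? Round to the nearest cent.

€9.19

Value at end of year 6: C / r = €2.36 / 0.126 = €18.7302
Discount to today: PV = €18.7302 / (1 + 0.126)^6 = €18.7302 / 2.038123 = €9.19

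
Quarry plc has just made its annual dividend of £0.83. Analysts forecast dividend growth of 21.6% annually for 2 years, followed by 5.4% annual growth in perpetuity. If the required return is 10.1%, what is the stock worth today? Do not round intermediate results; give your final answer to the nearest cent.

D_1 = 1.00928
D_2 = 1.22728
Terminal value at year 2: TV = D_2×(1+g_2)/(r−g_2) = 1.29356/0.047 = 27.52251
P_0 = D_1/(1+r)^1 + D_2/(1+r)^2 + TV/(1+r)^2
    = 0.91669 + 1.01244 + 22.70457 = 24.63371

£24.63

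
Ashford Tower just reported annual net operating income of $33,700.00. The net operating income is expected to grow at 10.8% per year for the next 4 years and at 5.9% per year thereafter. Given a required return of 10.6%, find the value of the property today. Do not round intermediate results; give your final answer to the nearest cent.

D_1 = 37339.60000
D_2 = 41372.27680
D_3 = 45840.48269
D_4 = 50791.25483
Terminal value at year 4: TV = D_4×(1+g_2)/(r−g_2) = 53787.93886/0.047 = 1144424.23107
P_0 = D_1/(1+r)^1 + D_2/(1+r)^2 + D_3/(1+r)^3 + D_4/(1+r)^4 + TV/(1+r)^4
    = 33760.94033 + 33821.99085 + 33883.15177 + 33944.42330 + 764832.85683 = 900243.36308

$900243.36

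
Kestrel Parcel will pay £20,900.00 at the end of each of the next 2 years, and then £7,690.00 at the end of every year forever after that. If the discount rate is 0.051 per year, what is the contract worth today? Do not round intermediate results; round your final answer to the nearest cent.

PV of 2-year annuity: £20,900.00 × [1 − (1+0.051)^−2] / 0.051 = 38806.68223
Perpetuity value at year 2: £7,690.00 / 0.051 = 150784.31373
PV of perpetuity: 150784.31373 / (1+0.051)^2 = 136505.68280
Total PV = 38806.68223 + 136505.68280 = 175312.36503

£175312.37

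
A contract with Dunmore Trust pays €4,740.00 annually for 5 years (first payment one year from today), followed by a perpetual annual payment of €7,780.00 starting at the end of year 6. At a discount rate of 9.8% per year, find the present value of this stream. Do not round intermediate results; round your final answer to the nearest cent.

PV of 5-year annuity: €4,740.00 × [1 − (1+0.098)^−5] / 0.098 = 18060.51327
Perpetuity value at year 5: €7,780.00 / 0.098 = 79387.75510
PV of perpetuity: 79387.75510 / (1+0.098)^5 = 49744.12783
Total PV = 18060.51327 + 49744.12783 = 67804.64110

€67804.64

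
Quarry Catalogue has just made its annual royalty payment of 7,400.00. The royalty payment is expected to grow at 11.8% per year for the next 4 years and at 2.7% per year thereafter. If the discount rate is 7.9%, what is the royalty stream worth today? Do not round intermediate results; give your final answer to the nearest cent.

D_1 = 8273.20000
D_2 = 9249.43760
D_3 = 10340.87124
D_4 = 11561.09404
Terminal value at year 4: TV = D_4×(1+g_2)/(r−g_2) = 11873.24358/0.052 = 228331.60734
P_0 = D_1/(1+r)^1 + D_2/(1+r)^2 + D_3/(1+r)^3 + D_4/(1+r)^4 + TV/(1+r)^4
    = 7667.46988 + 7944.60735 + 8231.76183 + 8529.29539 + 168453.58390 = 200826.71834

200826.72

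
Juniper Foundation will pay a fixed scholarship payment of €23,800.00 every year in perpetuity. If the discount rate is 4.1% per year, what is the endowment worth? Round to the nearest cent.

Level perpetuity: PV = C / r = €23,800.00 / 0.041 = €580,487.80

€580487.80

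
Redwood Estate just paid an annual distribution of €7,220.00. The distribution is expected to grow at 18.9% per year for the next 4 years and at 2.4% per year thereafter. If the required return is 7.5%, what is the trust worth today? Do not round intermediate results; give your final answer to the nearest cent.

D_1 = 8584.58000
D_2 = 10207.06562
D_3 = 12136.20102
D_4 = 14429.94302
Terminal value at year 4: TV = D_4×(1+g_2)/(r−g_2) = 14776.26165/0.051 = 289730.62054
P_0 = D_1/(1+r)^1 + D_2/(1+r)^2 + D_3/(1+r)^3 + D_4/(1+r)^4 + TV/(1+r)^4
    = 7985.65581 + 8832.50676 + 9769.16329 + 10805.14897 + 216950.44216 = 254342.91699

€254342.92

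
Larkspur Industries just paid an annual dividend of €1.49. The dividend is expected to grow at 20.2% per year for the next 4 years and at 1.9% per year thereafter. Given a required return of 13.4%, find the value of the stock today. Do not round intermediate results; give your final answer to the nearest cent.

€23.57

D_1 = 1.79098
D_2 = 2.15276
D_3 = 2.58762
D_4 = 3.11031
Terminal value at year 4: TV = D_4×(1+g_2)/(r−g_2) = 3.16941/0.115 = 27.56008
P_0 = D_1/(1+r)^1 + D_2/(1+r)^2 + D_3/(1+r)^3 + D_4/(1+r)^4 + TV/(1+r)^4
    = 1.57935 + 1.67405 + 1.77444 + 1.88084 + 16.66588 = 23.57456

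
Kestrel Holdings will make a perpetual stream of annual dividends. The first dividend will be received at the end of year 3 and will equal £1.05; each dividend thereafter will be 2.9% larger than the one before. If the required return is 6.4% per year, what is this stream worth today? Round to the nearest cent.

£26.50

Value at end of year 2: C₁ / (r − g) = £1.05 / (0.064 − 0.029) = £30.0000
Discount to today: PV = £30.0000 / (1 + 0.064)^2 = £30.0000 / 1.132096 = £26.50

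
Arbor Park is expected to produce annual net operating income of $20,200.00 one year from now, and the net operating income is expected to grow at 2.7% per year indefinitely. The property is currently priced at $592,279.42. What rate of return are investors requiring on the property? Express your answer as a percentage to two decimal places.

6.11%

P = D₁/(r − g) ⇒ r = D₁/P + g = $20,200.0000/$592,279.42 + 0.027 = 0.034106 + 0.027 = 0.061106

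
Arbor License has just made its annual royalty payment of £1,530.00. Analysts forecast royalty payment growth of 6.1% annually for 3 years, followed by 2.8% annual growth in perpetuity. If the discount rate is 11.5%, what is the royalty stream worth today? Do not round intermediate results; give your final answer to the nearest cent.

£19736.70

D_1 = 1623.33000
D_2 = 1722.35313
D_3 = 1827.41667
Terminal value at year 3: TV = D_3×(1+g_2)/(r−g_2) = 1878.58434/0.087 = 21592.92342
P_0 = D_1/(1+r)^1 + D_2/(1+r)^2 + D_3/(1+r)^3 + TV/(1+r)^3
    = 1455.90135 + 1385.39132 + 1318.29614 + 15577.10841 = 19736.69722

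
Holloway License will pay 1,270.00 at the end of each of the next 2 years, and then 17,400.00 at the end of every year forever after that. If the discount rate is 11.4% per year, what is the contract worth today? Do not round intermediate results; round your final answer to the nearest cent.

125154.60

PV of 2-year annuity: 1,270.00 × [1 − (1+0.114)^−2] / 0.114 = 2163.40746
Perpetuity value at year 2: 17,400.00 / 0.114 = 152631.57895
PV of perpetuity: 152631.57895 / (1+0.114)^2 = 122991.19332
Total PV = 2163.40746 + 122991.19332 = 125154.60078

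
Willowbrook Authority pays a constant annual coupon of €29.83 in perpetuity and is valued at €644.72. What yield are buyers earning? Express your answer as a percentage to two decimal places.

4.63%

P = C/r ⇒ r = C/P = €29.83/€644.72 = 0.046268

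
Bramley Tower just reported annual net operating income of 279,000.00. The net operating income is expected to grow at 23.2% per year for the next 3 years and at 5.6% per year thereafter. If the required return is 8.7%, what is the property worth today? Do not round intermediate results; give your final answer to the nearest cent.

D_1 = 343728.00000
D_2 = 423472.89600
D_3 = 521718.60787
Terminal value at year 3: TV = D_3×(1+g_2)/(r−g_2) = 550934.84991/0.031 = 17772091.93267
P_0 = D_1/(1+r)^1 + D_2/(1+r)^2 + D_3/(1+r)^3 + TV/(1+r)^3
    = 316217.11132 + 358398.78670 + 406207.27250 + 13837254.18595 = 14918077.35646

14918077.36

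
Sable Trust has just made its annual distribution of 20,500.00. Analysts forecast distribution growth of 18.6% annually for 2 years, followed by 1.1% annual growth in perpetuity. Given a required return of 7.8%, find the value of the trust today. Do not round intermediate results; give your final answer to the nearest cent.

421789.78

D_1 = 24313.00000
D_2 = 28835.21800
Terminal value at year 2: TV = D_2×(1+g_2)/(r−g_2) = 29152.40540/0.067 = 435110.52833
P_0 = D_1/(1+r)^1 + D_2/(1+r)^2 + TV/(1+r)^2
    = 22553.80334 + 24813.36805 + 374422.61345 = 421789.78484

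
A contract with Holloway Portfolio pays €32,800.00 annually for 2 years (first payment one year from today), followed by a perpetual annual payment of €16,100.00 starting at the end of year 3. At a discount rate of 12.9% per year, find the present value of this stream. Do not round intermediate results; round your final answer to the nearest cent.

€152699.78

PV of 2-year annuity: €32,800.00 × [1 − (1+0.129)^−2] / 0.129 = 54784.99436
Perpetuity value at year 2: €16,100.00 / 0.129 = 124806.20155
PV of perpetuity: 124806.20155 / (1+0.129)^2 = 97914.78663
Total PV = 54784.99436 + 97914.78663 = 152699.78100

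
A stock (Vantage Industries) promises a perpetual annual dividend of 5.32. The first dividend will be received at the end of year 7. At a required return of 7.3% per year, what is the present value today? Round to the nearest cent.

47.75

Value at end of year 6: C / r = 5.32 / 0.073 = 72.8767
Discount to today: PV = 72.8767 / (1 + 0.073)^6 = 72.8767 / 1.526154 = 47.75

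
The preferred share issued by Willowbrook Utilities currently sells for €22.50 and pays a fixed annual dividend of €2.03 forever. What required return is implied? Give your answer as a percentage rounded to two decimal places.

P = C/r ⇒ r = C/P = €2.03/€22.50 = 0.090222

9.02%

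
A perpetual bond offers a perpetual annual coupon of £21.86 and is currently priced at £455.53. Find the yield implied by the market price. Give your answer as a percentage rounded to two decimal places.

P = C/r ⇒ r = C/P = £21.86/£455.53 = 0.047988

4.80%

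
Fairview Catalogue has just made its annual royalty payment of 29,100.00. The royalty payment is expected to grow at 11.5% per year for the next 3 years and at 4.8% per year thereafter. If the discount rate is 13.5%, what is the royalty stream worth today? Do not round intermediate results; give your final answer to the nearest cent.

D_1 = 32446.50000
D_2 = 36177.84750
D_3 = 40338.29996
Terminal value at year 3: TV = D_3×(1+g_2)/(r−g_2) = 42274.53836/0.087 = 485914.23403
P_0 = D_1/(1+r)^1 + D_2/(1+r)^2 + D_3/(1+r)^3 + TV/(1+r)^3
    = 28587.22467 + 28083.48503 + 27588.62186 + 332331.90465 = 416591.23620

416591.24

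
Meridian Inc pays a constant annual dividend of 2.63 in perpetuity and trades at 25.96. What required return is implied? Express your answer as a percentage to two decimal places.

10.13%

P = C/r ⇒ r = C/P = 2.63/25.96 = 0.101310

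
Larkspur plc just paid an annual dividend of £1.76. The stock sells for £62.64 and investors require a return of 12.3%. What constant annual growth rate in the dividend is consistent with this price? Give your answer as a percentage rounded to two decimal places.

9.23%

P = D₀(1+g)/(r−g) ⇒ P(r−g) = D₀(1+g) ⇒ g(P+D₀) = P·r − D₀
g = (P·r − D₀)/(P + D₀) = (£62.64×0.123 − £1.76) / (£62.64 + £1.76) = 0.092309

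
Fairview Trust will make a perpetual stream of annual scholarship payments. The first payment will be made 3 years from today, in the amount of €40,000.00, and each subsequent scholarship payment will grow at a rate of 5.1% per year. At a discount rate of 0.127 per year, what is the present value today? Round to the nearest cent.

€414379.79

Value at end of year 2: C₁ / (r − g) = €40,000.00 / (0.127 − 0.051) = €526,315.7895
Discount to today: PV = €526,315.7895 / (1 + 0.127)^2 = €526,315.7895 / 1.270129 = €414,379.79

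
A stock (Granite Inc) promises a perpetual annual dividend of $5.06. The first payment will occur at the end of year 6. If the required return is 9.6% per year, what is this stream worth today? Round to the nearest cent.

Value at end of year 5: C / r = $5.06 / 0.096 = $52.7083
Discount to today: PV = $52.7083 / (1 + 0.096)^5 = $52.7083 / 1.581440 = $33.33

$33.33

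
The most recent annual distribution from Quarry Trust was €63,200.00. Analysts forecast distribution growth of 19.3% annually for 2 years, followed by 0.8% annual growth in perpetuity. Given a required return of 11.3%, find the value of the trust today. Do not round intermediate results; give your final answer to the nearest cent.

D_1 = 75397.60000
D_2 = 89949.33680
Terminal value at year 2: TV = D_2×(1+g_2)/(r−g_2) = 90668.93149/0.105 = 863513.63328
P_0 = D_1/(1+r)^1 + D_2/(1+r)^2 + TV/(1+r)^2
    = 67742.67745 + 72611.87259 + 697073.97689 = 837428.52693

€837428.53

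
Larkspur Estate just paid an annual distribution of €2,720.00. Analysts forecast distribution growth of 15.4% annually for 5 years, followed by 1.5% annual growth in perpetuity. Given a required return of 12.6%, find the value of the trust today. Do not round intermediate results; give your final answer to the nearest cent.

€42771.02

D_1 = 3138.88000
D_2 = 3622.26752
D_3 = 4180.09672
D_4 = 4823.83161
D_5 = 5566.70168
Terminal value at year 5: TV = D_5×(1+g_2)/(r−g_2) = 5650.20221/0.111 = 50902.72258
P_0 = D_1/(1+r)^1 + D_2/(1+r)^2 + D_3/(1+r)^3 + D_4/(1+r)^4 + D_5/(1+r)^5 + TV/(1+r)^5
    = 2787.63766 + 2856.95724 + 2928.00058 + 3000.81054 + 3075.43106 + 28122.18488 = 42771.02196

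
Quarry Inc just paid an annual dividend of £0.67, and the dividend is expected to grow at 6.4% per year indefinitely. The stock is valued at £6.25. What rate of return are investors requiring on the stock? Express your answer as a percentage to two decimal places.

17.81%

D₁ = £0.67 × 1.064 = £0.7129
P = D₁/(r − g) ⇒ r = D₁/P + g = £0.7129/£6.25 + 0.064 = 0.114061 + 0.064 = 0.178061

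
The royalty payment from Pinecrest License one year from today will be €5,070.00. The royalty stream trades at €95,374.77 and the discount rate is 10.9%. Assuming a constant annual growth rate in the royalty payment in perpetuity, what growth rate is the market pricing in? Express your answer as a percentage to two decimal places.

P = D₁/(r−g) ⇒ g = r − D₁/P = 0.109 − €5,070.00/€95,374.77 = 0.055841

5.58%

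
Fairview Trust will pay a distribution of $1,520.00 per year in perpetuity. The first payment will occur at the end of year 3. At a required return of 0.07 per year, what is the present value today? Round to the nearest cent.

Value at end of year 2: C / r = $1,520.00 / 0.07 = $21,714.2857
Discount to today: PV = $21,714.2857 / (1 + 0.07)^2 = $21,714.2857 / 1.144900 = $18,966.10

$18966.10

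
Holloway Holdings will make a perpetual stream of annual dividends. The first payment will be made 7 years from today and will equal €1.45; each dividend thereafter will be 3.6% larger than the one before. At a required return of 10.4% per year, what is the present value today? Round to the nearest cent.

€11.78

Value at end of year 6: C₁ / (r − g) = €1.45 / (0.104 − 0.036) = €21.3235
Discount to today: PV = €21.3235 / (1 + 0.104)^6 = €21.3235 / 1.810566 = €11.78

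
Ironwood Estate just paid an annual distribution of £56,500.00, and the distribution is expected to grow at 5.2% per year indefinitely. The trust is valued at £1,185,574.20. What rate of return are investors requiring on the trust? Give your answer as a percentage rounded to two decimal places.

10.21%

D₁ = £56,500.00 × 1.052 = £59,438.0000
P = D₁/(r − g) ⇒ r = D₁/P + g = £59,438.0000/£1,185,574.20 + 0.052 = 0.050134 + 0.052 = 0.102134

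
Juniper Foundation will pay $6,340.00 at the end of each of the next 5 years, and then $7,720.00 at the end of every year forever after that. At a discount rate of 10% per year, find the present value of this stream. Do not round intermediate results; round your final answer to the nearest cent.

PV of 5-year annuity: $6,340.00 × [1 − (1+0.1)^−5] / 0.1 = 24033.58812
Perpetuity value at year 5: $7,720.00 / 0.1 = 77200.00000
PV of perpetuity: 77200.00000 / (1+0.1)^5 = 47935.12614
Total PV = 24033.58812 + 47935.12614 = 71968.71426

$71968.71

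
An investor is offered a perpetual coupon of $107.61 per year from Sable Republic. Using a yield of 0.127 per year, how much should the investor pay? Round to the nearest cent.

Level perpetuity: PV = C / r = $107.61 / 0.127 = $847.32

$847.32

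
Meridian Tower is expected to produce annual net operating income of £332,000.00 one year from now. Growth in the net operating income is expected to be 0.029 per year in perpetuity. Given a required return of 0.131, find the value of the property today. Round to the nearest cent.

Growing perpetuity: P = D₁ / (r − g) = £332,000.0000 / (0.131 − 0.029) = £3,254,901.96

£3254901.96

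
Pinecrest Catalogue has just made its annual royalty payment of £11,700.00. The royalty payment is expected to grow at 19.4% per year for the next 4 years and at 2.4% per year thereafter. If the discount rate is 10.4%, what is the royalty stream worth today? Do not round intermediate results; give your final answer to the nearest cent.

D_1 = 13969.80000
D_2 = 16679.94120
D_3 = 19915.84979
D_4 = 23779.52465
Terminal value at year 4: TV = D_4×(1+g_2)/(r−g_2) = 24350.23324/0.08 = 304377.91555
P_0 = D_1/(1+r)^1 + D_2/(1+r)^2 + D_3/(1+r)^3 + D_4/(1+r)^4 + TV/(1+r)^4
    = 12653.80435 + 13685.36448 + 14801.01920 + 16007.62402 + 204897.58751 = 262045.39957

£262045.40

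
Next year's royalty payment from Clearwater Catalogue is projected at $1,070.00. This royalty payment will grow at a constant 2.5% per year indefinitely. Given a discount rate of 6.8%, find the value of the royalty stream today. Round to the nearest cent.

$24883.72

Growing perpetuity: P = D₁ / (r − g) = $1,070.0000 / (0.068 − 0.025) = $24,883.72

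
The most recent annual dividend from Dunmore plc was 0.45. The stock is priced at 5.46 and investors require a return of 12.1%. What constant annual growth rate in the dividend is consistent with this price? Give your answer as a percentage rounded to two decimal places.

3.56%

P = D₀(1+g)/(r−g) ⇒ P(r−g) = D₀(1+g) ⇒ g(P+D₀) = P·r − D₀
g = (P·r − D₀)/(P + D₀) = (5.46×0.121 − 0.45) / (5.46 + 0.45) = 0.035645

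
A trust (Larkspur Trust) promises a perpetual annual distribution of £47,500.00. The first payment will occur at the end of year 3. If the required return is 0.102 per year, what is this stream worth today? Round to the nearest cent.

£383468.99

Value at end of year 2: C / r = £47,500.00 / 0.102 = £465,686.2745
Discount to today: PV = £465,686.2745 / (1 + 0.102)^2 = £465,686.2745 / 1.214404 = £383,468.99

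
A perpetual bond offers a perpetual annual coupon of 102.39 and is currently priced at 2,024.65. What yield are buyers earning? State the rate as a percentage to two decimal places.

5.06%

P = C/r ⇒ r = C/P = 102.39/2,024.65 = 0.050572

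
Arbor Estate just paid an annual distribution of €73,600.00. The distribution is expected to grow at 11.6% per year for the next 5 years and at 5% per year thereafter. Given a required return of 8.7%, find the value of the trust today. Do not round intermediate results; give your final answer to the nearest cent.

€2781053.90

D_1 = 82137.60000
D_2 = 91665.56160
D_3 = 102298.76675
D_4 = 114165.42369
D_5 = 127408.61284
Terminal value at year 5: TV = D_5×(1+g_2)/(r−g_2) = 133779.04348/0.037 = 3615649.82372
P_0 = D_1/(1+r)^1 + D_2/(1+r)^2 + D_3/(1+r)^3 + D_4/(1+r)^4 + D_5/(1+r)^5 + TV/(1+r)^5
    = 75563.56946 + 77579.52485 + 79649.26379 + 81774.22115 + 83955.87010 + 2382531.44876 = 2781053.89810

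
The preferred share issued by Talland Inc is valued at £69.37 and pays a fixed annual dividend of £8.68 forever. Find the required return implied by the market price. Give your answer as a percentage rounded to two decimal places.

12.51%

P = C/r ⇒ r = C/P = £8.68/£69.37 = 0.125126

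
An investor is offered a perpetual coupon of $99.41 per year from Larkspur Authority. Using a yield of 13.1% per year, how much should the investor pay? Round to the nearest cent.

$758.85

Level perpetuity: PV = C / r = $99.41 / 0.131 = $758.85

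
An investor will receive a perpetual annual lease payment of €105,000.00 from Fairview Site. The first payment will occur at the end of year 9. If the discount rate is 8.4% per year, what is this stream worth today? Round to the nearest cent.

Value at end of year 8: C / r = €105,000.00 / 0.084 = €1,250,000.0000
Discount to today: PV = €1,250,000.0000 / (1 + 0.084)^8 = €1,250,000.0000 / 1.906489 = €655,655.57

€655655.57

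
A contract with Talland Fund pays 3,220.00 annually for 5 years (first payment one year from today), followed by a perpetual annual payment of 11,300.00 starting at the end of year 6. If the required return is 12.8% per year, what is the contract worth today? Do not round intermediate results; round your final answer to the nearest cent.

59722.79

PV of 5-year annuity: 3,220.00 × [1 − (1+0.128)^−5] / 0.128 = 11380.97100
Perpetuity value at year 5: 11,300.00 / 0.128 = 88281.25000
PV of perpetuity: 88281.25000 / (1+0.128)^5 = 48341.81762
Total PV = 11380.97100 + 48341.81762 = 59722.78862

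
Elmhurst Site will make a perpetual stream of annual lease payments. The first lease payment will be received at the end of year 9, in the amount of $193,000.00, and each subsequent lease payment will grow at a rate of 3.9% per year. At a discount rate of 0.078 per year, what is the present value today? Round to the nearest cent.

$2713579.91

Value at end of year 8: C₁ / (r − g) = $193,000.00 / (0.078 − 0.039) = $4,948,717.9487
Discount to today: PV = $4,948,717.9487 / (1 + 0.078)^8 = $4,948,717.9487 / 1.823686 = $2,713,579.91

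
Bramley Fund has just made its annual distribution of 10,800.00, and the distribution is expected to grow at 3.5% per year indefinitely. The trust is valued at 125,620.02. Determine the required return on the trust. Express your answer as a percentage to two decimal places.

12.40%

D₁ = 10,800.00 × 1.035 = 11,178.0000
P = D₁/(r − g) ⇒ r = D₁/P + g = 11,178.0000/125,620.02 + 0.035 = 0.088983 + 0.035 = 0.123983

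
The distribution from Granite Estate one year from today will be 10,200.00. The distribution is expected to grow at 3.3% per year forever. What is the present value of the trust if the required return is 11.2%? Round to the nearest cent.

129113.92

Growing perpetuity: P = D₁ / (r − g) = 10,200.0000 / (0.112 − 0.033) = 129,113.92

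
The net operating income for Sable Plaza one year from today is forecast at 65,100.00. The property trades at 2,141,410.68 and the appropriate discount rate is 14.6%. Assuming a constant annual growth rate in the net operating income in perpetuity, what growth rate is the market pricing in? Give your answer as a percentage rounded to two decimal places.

P = D₁/(r−g) ⇒ g = r − D₁/P = 0.146 − 65,100.00/2,141,410.68 = 0.115599

11.56%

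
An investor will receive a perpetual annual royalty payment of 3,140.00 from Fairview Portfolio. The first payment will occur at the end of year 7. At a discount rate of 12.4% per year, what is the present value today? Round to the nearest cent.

12557.70

Value at end of year 6: C / r = 3,140.00 / 0.124 = 25,322.5806
Discount to today: PV = 25,322.5806 / (1 + 0.124)^6 = 25,322.5806 / 2.016498 = 12,557.70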